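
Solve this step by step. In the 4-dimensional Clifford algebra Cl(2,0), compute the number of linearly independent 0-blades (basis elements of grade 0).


Number of grade-k basis blades in Cl(p,q) with n = p + q is C(n, k).
n = 2 + 0 = 2
C(2, 0) = 2! / (0! * 2!)
= 2 / (1 * 2)
= 1


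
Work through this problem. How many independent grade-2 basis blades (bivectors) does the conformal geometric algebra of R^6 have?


The conformal model of R^6 uses Cl(7,1) with m = 6 + 2 = 8 generators.
Number of grade-2 blades = C(m, 2) = C(8, 2)
= 8*7/2 = 28


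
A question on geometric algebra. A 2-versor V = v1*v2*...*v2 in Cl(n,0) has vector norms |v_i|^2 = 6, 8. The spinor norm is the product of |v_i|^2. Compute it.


Spinor norm N(V) = |v1|^2 * |v2|^2 * ... * |v2|^2
= 6 * 8
Running product: 6, 48
N(V) = 48


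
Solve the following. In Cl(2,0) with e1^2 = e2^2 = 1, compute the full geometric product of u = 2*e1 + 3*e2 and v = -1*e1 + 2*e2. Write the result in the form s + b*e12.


Expand: (2*e1 + 3*e2)(-1*e1 + 2*e2)
= 2*(-1)*e1e1 + 2*2*e1e2 + 3*(-1)*e2e1 + 3*2*e2e2
Using e1^2 = e2^2 = 1, e2e1 = -e1e2:
Scalar part s = 2*(-1) + 3*2 = -2 + 6 = 4
Bivector part b = 2*2 - 3*(-1) = 4 - (-3) = 7
uv = 4 + 7*e12


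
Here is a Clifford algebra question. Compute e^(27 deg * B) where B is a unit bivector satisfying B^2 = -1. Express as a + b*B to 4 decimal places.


For a unit bivector B with B^2 = -1, the exponential series gives
e^(theta*B) = cos(theta) + sin(theta)*B (the GA analogue of Euler's formula).
theta = 27 degrees = 0.471239 rad
cos(27 deg) = 0.8910
sin(27 deg) = 0.4540
exp(theta*B) = 0.8910 + 0.4540*B


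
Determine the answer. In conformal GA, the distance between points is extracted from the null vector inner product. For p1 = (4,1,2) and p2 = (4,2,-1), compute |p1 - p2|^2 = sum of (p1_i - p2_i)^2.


p1 - p2 = (0, -1, 3)
|p1 - p2|^2 = 0^2 + (-1)^2 + 3^2
= 0 + 1 + 9
= 10


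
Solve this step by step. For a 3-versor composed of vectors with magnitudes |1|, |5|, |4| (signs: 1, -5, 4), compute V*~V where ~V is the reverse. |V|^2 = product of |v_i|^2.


Each vector v_i has |v_i|^2 = s_i^2
Squared scales: 1^2 = 1, (-5)^2 = 25, 4^2 = 16
|V|^2 = 1 * 25 * 16
= 400


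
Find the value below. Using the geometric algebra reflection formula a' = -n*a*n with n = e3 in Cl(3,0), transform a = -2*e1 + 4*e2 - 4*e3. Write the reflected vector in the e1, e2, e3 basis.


Reflection formula: a' = -n*a*n, with n = e3 (unit vector, n^2 = 1).
For reflection through hyperplane perp to e3:
The component along e3 flips sign, others stay.
a = (-2, 4, -4)
a' = (-2, 4, 4)
a' = -2*e1 + 4*e2 + 4*e3


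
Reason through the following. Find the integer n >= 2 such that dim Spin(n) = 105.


dim Spin(n) = dim so(n) = n(n-1)/2.
Solve n(n-1)/2 = 105, i.e. n^2 - n - 210 = 0.
Discriminant = 1 + 8*105 = 841
n = (1 + sqrt(841))/2 = (1 + 29)/2 = 15


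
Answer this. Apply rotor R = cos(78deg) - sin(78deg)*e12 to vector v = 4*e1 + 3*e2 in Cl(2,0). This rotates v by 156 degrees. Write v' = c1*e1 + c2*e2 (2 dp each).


Rotor R = cos(78deg) - sin(78deg)*e12
Rotation angle theta = 2 * 78 = 156 degrees
v' = R*v*~R rotates v by theta.
cos(156deg) = -0.9135, sin(156deg) = 0.4067
v'_1 = 4*cos(156deg) - 3*sin(156deg)
= 4*(-0.9135) - 3*0.4067
= -4.87
v'_2 = 4*sin(156deg) + 3*cos(156deg)
= 4*0.4067 + 3*(-0.9135)
= -1.11
v' = -4.87*e1 - 1.11*e2


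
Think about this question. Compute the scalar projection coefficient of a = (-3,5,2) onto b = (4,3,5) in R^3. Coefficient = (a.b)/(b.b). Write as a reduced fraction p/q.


Projection coefficient = (a . b) / (b . b)
a . b = (-3)*4 + 5*3 + 2*5
= -12 + 15 + 10 = 13
b . b = 4^2 + 3^2 + 5^2
= 16 + 9 + 25 = 50
Coefficient = 13/50
In lowest terms: 13/50


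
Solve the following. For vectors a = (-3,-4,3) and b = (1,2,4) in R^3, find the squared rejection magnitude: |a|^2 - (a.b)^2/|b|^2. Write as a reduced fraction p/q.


|a|^2 = (-3)^2 + (-4)^2 + 3^2 = 34
|b|^2 = 1^2 + 2^2 + 4^2 = 21
a . b = (-3)*1 + (-4)*2 + 3*4 = 1
(a.b)^2 = 1^2 = 1
|rej|^2 = 34 - 1/21
= (714 - 1)/21
= 713/21
In lowest terms: 713/21


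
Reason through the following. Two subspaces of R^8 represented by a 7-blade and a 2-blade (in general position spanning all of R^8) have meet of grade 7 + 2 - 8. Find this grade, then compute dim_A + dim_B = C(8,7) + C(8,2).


Meet grade = grade(A) + grade(B) - n
= 7 + 2 - 8 = 1
C(8,7) = 8
C(8,2) = 28
dim_A + dim_B = 8 + 28 = 36


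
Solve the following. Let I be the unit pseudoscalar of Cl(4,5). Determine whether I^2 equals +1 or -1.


The pseudoscalar I = e1...e_n (product of all n generators) of Cl(p,q) satisfies I^2 = (-1)^(q + n(n-1)/2).
p = 4, q = 5, n = p + q = 9
n(n-1)/2 = 9 * 8 / 2 = 36
Exponent = q + n(n-1)/2 = 5 + 36 = 41
I^2 = (-1)^41 = -1


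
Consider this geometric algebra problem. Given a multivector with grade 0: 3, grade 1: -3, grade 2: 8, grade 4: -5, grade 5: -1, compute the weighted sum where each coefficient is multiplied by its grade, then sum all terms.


Grade-weighted sum = sum of grade_k * coefficient_k
0*3 = 0
1*(-3) = -3
2*8 = 16
4*(-5) = -20
5*(-1) = -5
Total = 0 + (-3) + 16 + (-20) + (-5) = -12


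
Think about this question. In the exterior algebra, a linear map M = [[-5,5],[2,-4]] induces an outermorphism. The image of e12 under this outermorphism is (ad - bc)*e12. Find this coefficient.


The outermorphism of a linear map f sends e1^e2 to f(e1)^f(e2).
f(e1) = -5*e1 + 2*e2
f(e2) = 5*e1 - 4*e2
f(e1) ^ f(e2) = (-5*e1 + 2*e2) ^ (5*e1 - 4*e2)
= (-5)*(-4)*e12 + 2*5*e21
= (20 - 10)*e12
= 10*e12
Coefficient = 10


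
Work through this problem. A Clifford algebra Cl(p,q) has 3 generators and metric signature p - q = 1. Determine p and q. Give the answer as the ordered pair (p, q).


We need p + q = 3 and p - q = 1.
Adding: 2p = 3 + 1 = 4, so p = 2.
Then q = 3 - 2 = 1.
(p, q) = (2, 1)


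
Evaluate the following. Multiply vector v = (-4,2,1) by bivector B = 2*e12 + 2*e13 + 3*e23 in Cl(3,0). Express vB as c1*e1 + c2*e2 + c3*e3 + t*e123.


vB has grade-1 (vector) and grade-3 (trivector) parts: vB = (v _| B) + (v ^ B).
Vector part <vB>_1:
  e1: -v2*b12 - v3*b13 = -(2)*(2) - (1)*(2) = -6
  e2: v1*b12 - v3*b23 = (-4)*(2) - (1)*(3) = -11
  e3: v1*b13 + v2*b23 = (-4)*(2) + (2)*(3) = -2
Trivector part <vB>_3:
  e123: v1*b23 - v2*b13 + v3*b12 = (-4)*(3) - (2)*(2) + (1)*(2) = -14
vB = -6*e1 - 11*e2 - 2*e3 - 14*e123


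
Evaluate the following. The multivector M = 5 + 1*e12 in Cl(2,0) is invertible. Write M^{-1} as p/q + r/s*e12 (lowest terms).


M = 5 + 1*e12, where e12^2 = -1.
Since M commutes with its reverse ~M = a - b*e12, M * ~M = a^2 - b^2*e12^2 = a^2 + b^2.
So M^{-1} = ~M / (a^2 + b^2) = (a - b*e12)/(a^2 + b^2).
a^2 + b^2 = 25 + 1 = 26
Scalar part = 5/26 = 5/26
Bivector coeff = -1/26 = -1/26
M^{-1} = 5/26 - 1/26*e12


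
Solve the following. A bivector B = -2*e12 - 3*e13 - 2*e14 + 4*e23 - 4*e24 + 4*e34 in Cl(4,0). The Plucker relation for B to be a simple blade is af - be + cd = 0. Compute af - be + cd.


Plucker relation: af - be + cd
a*f = (-2)*4 = -8
b*e = (-3)*(-4) = 12
c*d = (-2)*4 = -8
af - be + cd = -8 - 12 + (-8)
= -28


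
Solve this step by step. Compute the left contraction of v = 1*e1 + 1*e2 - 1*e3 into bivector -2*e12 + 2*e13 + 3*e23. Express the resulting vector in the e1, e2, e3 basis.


Left contraction v _| B = <vB>_1 (grade-1 part of the geometric product vB).
Using e1_|e12 = e2, e2_|e12 = -e1, e1_|e13 = e3, e3_|e13 = -e1, e2_|e23 = e3, e3_|e23 = -e2:
e1 coeff: -v2*b12 - v3*b13 = -(1)*(-2) - (-1)*(2) = 4
e2 coeff: v1*b12 - v3*b23 = (1)*(-2) - (-1)*(3) = 1
e3 coeff: v1*b13 + v2*b23 = (1)*(2) + (1)*(3) = 5
v _| B = 4*e1 + 1*e2 + 5*e3


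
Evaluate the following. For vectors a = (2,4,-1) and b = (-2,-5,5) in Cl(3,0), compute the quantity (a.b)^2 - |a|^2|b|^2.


a . b = 2*(-2) + 4*(-5) + (-1)*5
= -4 + (-20) + (-5) = -29
|a|^2 = 2^2 + 4^2 + (-1)^2 = 21
|b|^2 = (-2)^2 + (-5)^2 + 5^2 = 54
(a.b)^2 = (-29)^2 = 841
|a|^2 * |b|^2 = 21 * 54 = 1134
Result = 841 - 1134 = -293


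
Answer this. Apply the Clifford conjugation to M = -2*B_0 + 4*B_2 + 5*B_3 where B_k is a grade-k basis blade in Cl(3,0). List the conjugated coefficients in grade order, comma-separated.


Clifford conjugate sign for grade k: (-1)^(k(k+1)/2)
Grade 0: (-1)^(0*1/2) = (-1)^0 = 1, coeff -2 -> -2
Grade 2: (-1)^(2*3/2) = (-1)^3 = -1, coeff 4 -> -4
Grade 3: (-1)^(3*4/2) = (-1)^6 = 1, coeff 5 -> 5
Conjugated coefficients: -2, -4, 5


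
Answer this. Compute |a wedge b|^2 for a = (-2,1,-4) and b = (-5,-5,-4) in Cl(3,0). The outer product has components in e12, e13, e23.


a wedge b = (a1*b2 - a2*b1)*e12 + (a1*b3 - a3*b1)*e13 + (a2*b3 - a3*b2)*e23
e12 coeff: (-2)*(-5) - 1*(-5) = 10 - (-5) = 15
e13 coeff: (-2)*(-4) - (-4)*(-5) = 8 - 20 = -12
e23 coeff: 1*(-4) - (-4)*(-5) = -4 - 20 = -24
|a wedge b|^2 = 15^2 + (-12)^2 + (-24)^2
= 225 + 144 + 576
= 945


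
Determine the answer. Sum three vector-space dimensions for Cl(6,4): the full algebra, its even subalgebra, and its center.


n = 6 + 4 = 10
Total dim = 2^10 = 1024
Even subalgebra dim = 2^9 = 512
n is even, so center dim = 1
Sum = 1024 + 512 + 1 = 1537


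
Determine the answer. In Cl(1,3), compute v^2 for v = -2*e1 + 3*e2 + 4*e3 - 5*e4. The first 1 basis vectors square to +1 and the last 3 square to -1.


v^2 = sum of c_i^2 * e_i^2
Positive signature terms (e_i^2 = +1): (-2)^2 = 4
Negative signature terms (e_j^2 = -1): 3^2 + 4^2 + (-5)^2 = 50
v^2 = 4 - 50 = -46


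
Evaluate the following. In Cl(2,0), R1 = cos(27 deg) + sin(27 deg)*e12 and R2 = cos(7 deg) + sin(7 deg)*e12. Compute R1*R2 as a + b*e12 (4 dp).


Same-plane rotors commute and their half-angles add:
R1*R2 = cos(a1 + a2) + sin(a1 + a2)*e12.
a1 + a2 = 27 + 7 = 34 deg
cos(34 deg) = 0.8290
sin(34 deg) = 0.5592
R1*R2 = 0.8290 + 0.5592*e12


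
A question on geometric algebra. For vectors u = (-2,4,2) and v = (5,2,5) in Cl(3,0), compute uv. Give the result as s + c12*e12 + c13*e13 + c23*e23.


In Cl(3,0): e_i^2 = 1, e_ie_j = -e_je_i for i != j.
Scalar part = u . v = (-2)*5 + 4*2 + 2*5
= -10 + 8 + 10 = 8
e12 coeff = (-2)*2 - 4*5 = -4 - 20 = -24
e13 coeff = (-2)*5 - 2*5 = -10 - 10 = -20
e23 coeff = 4*5 - 2*2 = 20 - 4 = 16
uv = 8 - 24*e12 - 20*e13 + 16*e23


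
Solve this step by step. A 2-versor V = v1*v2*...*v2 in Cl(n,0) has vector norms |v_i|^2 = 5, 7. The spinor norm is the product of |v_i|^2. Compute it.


Spinor norm N(V) = |v1|^2 * |v2|^2 * ... * |v2|^2
= 5 * 7
Running product: 5, 35
N(V) = 35


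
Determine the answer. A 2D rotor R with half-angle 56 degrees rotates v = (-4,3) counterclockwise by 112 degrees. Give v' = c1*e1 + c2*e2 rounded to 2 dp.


Rotor R = cos(56deg) - sin(56deg)*e12
Rotation angle theta = 2 * 56 = 112 degrees
v' = R*v*~R rotates v by theta.
cos(112deg) = -0.3746, sin(112deg) = 0.9272
v'_1 = -4*cos(112deg) - 3*sin(112deg)
= -4*(-0.3746) - 3*0.9272
= -1.28
v'_2 = -4*sin(112deg) + 3*cos(112deg)
= -4*0.9272 + 3*(-0.3746)
= -4.83
v' = -1.28*e1 - 4.83*e2


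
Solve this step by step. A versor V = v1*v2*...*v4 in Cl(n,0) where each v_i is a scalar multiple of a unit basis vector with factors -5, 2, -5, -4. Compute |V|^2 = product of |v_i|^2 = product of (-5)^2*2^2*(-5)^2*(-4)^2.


Each vector v_i has |v_i|^2 = s_i^2
Squared scales: (-5)^2 = 25, 2^2 = 4, (-5)^2 = 25, (-4)^2 = 16
|V|^2 = 25 * 4 * 25 * 16
= 40000


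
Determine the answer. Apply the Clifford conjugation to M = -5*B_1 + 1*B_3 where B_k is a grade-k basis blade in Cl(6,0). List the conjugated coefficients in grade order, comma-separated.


Clifford conjugate sign for grade k: (-1)^(k(k+1)/2)
Grade 1: (-1)^(1*2/2) = (-1)^1 = -1, coeff -5 -> 5
Grade 3: (-1)^(3*4/2) = (-1)^6 = 1, coeff 1 -> 1
Conjugated coefficients: 5, 1


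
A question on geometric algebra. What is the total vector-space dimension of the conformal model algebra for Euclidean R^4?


The conformal model of R^4 uses Cl(5,1): the 4 Euclidean generators plus two extra orthogonal generators e+ (e+^2 = +1) and e- (e-^2 = -1), from which the null vectors e0, einf are built.
Number of generators m = 4 + 2 = 6.
dim Cl(p,q) = 2^m = 2^6 = 64


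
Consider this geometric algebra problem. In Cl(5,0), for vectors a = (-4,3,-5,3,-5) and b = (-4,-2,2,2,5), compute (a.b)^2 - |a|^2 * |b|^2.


a . b = (-4)*(-4) + 3*(-2) + (-5)*2 + 3*2 + (-5)*5
= 16 + (-6) + (-10) + 6 + (-25) = -19
|a|^2 = (-4)^2 + 3^2 + (-5)^2 + 3^2 + (-5)^2 = 84
|b|^2 = (-4)^2 + (-2)^2 + 2^2 + 2^2 + 5^2 = 53
(a.b)^2 = (-19)^2 = 361
|a|^2 * |b|^2 = 84 * 53 = 4452
Result = 361 - 4452 = -4091


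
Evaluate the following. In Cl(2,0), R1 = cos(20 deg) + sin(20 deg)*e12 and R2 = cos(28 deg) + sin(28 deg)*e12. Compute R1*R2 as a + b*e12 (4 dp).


Same-plane rotors commute and their half-angles add:
R1*R2 = cos(a1 + a2) + sin(a1 + a2)*e12.
a1 + a2 = 20 + 28 = 48 deg
cos(48 deg) = 0.6691
sin(48 deg) = 0.7431
R1*R2 = 0.6691 + 0.7431*e12


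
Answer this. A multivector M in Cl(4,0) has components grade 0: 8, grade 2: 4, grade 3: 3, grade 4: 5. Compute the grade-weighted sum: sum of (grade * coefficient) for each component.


Grade-weighted sum = sum of grade_k * coefficient_k
0*8 = 0
2*4 = 8
3*3 = 9
4*5 = 20
Total = 0 + 8 + 9 + 20 = 37


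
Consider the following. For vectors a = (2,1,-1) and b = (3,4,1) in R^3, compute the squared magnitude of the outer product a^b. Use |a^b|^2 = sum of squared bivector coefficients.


a wedge b = (a1*b2 - a2*b1)*e12 + (a1*b3 - a3*b1)*e13 + (a2*b3 - a3*b2)*e23
e12 coeff: 2*4 - 1*3 = 8 - 3 = 5
e13 coeff: 2*1 - (-1)*3 = 2 - (-3) = 5
e23 coeff: 1*1 - (-1)*4 = 1 - (-4) = 5
|a wedge b|^2 = 5^2 + 5^2 + 5^2
= 25 + 25 + 25
= 75


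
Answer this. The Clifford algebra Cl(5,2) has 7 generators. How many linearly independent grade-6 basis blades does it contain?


Number of grade-k basis blades in Cl(p,q) with n = p + q is C(n, k).
n = 5 + 2 = 7
C(7, 6) = 7! / (6! * 1!)
= 5040 / (720 * 1)
= 7


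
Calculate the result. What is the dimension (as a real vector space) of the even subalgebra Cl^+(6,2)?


Even subalgebra dimension = 2^(n-1)
n = 6 + 2 = 8
2^(8 - 1) = 2^7 = 128
Verification: sum of C(8,k) for even k = 1 + 28 + 70 + 28 + 1 = 128
Result = 128


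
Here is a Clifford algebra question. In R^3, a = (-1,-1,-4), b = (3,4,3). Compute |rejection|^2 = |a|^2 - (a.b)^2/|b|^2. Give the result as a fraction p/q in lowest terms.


|a|^2 = (-1)^2 + (-1)^2 + (-4)^2 = 18
|b|^2 = 3^2 + 4^2 + 3^2 = 34
a . b = (-1)*3 + (-1)*4 + (-4)*3 = -19
(a.b)^2 = (-19)^2 = 361
|rej|^2 = 18 - 361/34
= (612 - 361)/34
= 251/34
In lowest terms: 251/34


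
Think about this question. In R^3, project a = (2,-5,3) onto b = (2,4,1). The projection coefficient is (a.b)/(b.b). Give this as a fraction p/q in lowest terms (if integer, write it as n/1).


Projection coefficient = (a . b) / (b . b)
a . b = 2*2 + (-5)*4 + 3*1
= 4 + (-20) + 3 = -13
b . b = 2^2 + 4^2 + 1^2
= 4 + 16 + 1 = 21
Coefficient = -13/21
In lowest terms: -13/21


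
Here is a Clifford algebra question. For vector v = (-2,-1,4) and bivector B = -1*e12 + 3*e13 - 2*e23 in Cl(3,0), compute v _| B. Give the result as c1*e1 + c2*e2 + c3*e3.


Left contraction v _| B = <vB>_1 (grade-1 part of the geometric product vB).
Using e1_|e12 = e2, e2_|e12 = -e1, e1_|e13 = e3, e3_|e13 = -e1, e2_|e23 = e3, e3_|e23 = -e2:
e1 coeff: -v2*b12 - v3*b13 = -(-1)*(-1) - (4)*(3) = -13
e2 coeff: v1*b12 - v3*b23 = (-2)*(-1) - (4)*(-2) = 10
e3 coeff: v1*b13 + v2*b23 = (-2)*(3) + (-1)*(-2) = -4
v _| B = -13*e1 + 10*e2 - 4*e3


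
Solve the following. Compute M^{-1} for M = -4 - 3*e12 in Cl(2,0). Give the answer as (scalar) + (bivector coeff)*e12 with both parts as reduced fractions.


M = -4 - 3*e12, where e12^2 = -1.
Since M commutes with its reverse ~M = a - b*e12, M * ~M = a^2 - b^2*e12^2 = a^2 + b^2.
So M^{-1} = ~M / (a^2 + b^2) = (a - b*e12)/(a^2 + b^2).
a^2 + b^2 = 16 + 9 = 25
Scalar part = -4/25 = -4/25
Bivector coeff = 3/25 = 3/25
M^{-1} = -4/25 + 3/25*e12


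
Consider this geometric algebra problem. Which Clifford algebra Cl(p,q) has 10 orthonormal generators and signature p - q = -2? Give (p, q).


We need p + q = 10 and p - q = -2.
Adding: 2p = 10 + (-2) = 8, so p = 4.
Then q = 10 - 4 = 6.
(p, q) = (4, 6)


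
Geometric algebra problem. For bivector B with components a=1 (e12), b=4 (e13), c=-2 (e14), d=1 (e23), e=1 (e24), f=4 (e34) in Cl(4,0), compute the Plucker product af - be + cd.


Plucker relation: af - be + cd
a*f = 1*4 = 4
b*e = 4*1 = 4
c*d = (-2)*1 = -2
af - be + cd = 4 - 4 + (-2)
= -2


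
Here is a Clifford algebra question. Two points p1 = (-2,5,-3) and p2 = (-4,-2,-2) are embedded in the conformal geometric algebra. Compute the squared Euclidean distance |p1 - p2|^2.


p1 - p2 = (2, 7, -1)
|p1 - p2|^2 = 2^2 + 7^2 + (-1)^2
= 4 + 49 + 1
= 54


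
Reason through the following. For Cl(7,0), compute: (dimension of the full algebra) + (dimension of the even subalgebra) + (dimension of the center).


n = 7 + 0 = 7
Total dim = 2^7 = 128
Even subalgebra dim = 2^6 = 64
n is odd, so center dim = 2
Sum = 128 + 64 + 2 = 194


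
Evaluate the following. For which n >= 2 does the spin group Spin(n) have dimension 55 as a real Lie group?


dim Spin(n) = dim so(n) = n(n-1)/2.
Solve n(n-1)/2 = 55, i.e. n^2 - n - 110 = 0.
Discriminant = 1 + 8*55 = 441
n = (1 + sqrt(441))/2 = (1 + 21)/2 = 11


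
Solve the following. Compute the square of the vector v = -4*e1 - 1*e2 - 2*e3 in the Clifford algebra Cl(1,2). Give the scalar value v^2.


v^2 = sum of c_i^2 * e_i^2
Positive signature terms (e_i^2 = +1): (-4)^2 = 16
Negative signature terms (e_j^2 = -1): (-1)^2 + (-2)^2 = 5
v^2 = 16 - 5 = 11


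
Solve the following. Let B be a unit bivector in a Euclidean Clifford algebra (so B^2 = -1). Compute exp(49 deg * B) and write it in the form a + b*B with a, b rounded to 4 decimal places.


For a unit bivector B with B^2 = -1, the exponential series gives
e^(theta*B) = cos(theta) + sin(theta)*B (the GA analogue of Euler's formula).
theta = 49 degrees = 0.855211 rad
cos(49 deg) = 0.6561
sin(49 deg) = 0.7547
exp(theta*B) = 0.6561 + 0.7547*B


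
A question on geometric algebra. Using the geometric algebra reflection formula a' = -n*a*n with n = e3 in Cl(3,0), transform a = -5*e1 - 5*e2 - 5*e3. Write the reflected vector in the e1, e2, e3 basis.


Reflection formula: a' = -n*a*n, with n = e3 (unit vector, n^2 = 1).
For reflection through hyperplane perp to e3:
The component along e3 flips sign, others stay.
a = (-5, -5, -5)
a' = (-5, -5, 5)
a' = -5*e1 - 5*e2 + 5*e3


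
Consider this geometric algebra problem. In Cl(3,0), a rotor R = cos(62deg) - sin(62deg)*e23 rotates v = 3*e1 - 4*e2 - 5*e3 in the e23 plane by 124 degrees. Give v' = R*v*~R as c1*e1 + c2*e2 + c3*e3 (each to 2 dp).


Rotor R = cos(62deg) - sin(62deg)*e23
Rotation angle theta = 2 * 62 = 124 degrees in the e23 plane (e2 -> e3).
The component perpendicular to the plane (e1) is invariant: v'_1 = v1 = 3.00
cos(124deg) = -0.5592, sin(124deg) = 0.8290
v'_2 = v2*cos(theta) - v3*sin(theta) = -4*(-0.5592) - (-5)*0.8290 = 6.38
v'_3 = v2*sin(theta) + v3*cos(theta) = -4*0.8290 + (-5)*(-0.5592) = -0.52
v' = 3.00*e1 + 6.38*e2 - 0.52*e3


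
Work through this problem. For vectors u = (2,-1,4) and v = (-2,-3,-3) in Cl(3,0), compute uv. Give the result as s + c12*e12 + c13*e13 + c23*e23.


In Cl(3,0): e_i^2 = 1, e_ie_j = -e_je_i for i != j.
Scalar part = u . v = 2*(-2) + (-1)*(-3) + 4*(-3)
= -4 + 3 + (-12) = -13
e12 coeff = 2*(-3) - (-1)*(-2) = -6 - 2 = -8
e13 coeff = 2*(-3) - 4*(-2) = -6 - (-8) = 2
e23 coeff = (-1)*(-3) - 4*(-3) = 3 - (-12) = 15
uv = -13 - 8*e12 + 2*e13 + 15*e23


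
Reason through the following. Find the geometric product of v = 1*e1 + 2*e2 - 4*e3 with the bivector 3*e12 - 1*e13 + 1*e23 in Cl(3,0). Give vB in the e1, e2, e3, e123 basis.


vB has grade-1 (vector) and grade-3 (trivector) parts: vB = (v _| B) + (v ^ B).
Vector part <vB>_1:
  e1: -v2*b12 - v3*b13 = -(2)*(3) - (-4)*(-1) = -10
  e2: v1*b12 - v3*b23 = (1)*(3) - (-4)*(1) = 7
  e3: v1*b13 + v2*b23 = (1)*(-1) + (2)*(1) = 1
Trivector part <vB>_3:
  e123: v1*b23 - v2*b13 + v3*b12 = (1)*(1) - (2)*(-1) + (-4)*(3) = -9
vB = -10*e1 + 7*e2 + 1*e3 - 9*e123


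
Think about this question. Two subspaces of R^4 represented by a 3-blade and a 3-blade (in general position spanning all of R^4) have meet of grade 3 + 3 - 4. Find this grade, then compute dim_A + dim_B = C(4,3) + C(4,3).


Meet grade = grade(A) + grade(B) - n
= 3 + 3 - 4 = 2
C(4,3) = 4
C(4,3) = 4
dim_A + dim_B = 4 + 4 = 8


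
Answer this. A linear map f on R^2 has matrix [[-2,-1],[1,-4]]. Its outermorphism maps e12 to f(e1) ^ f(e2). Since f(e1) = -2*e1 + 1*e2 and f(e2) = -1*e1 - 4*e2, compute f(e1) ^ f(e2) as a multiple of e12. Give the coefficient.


The outermorphism of a linear map f sends e1^e2 to f(e1)^f(e2).
f(e1) = -2*e1 + 1*e2
f(e2) = -1*e1 - 4*e2
f(e1) ^ f(e2) = (-2*e1 + 1*e2) ^ (-1*e1 - 4*e2)
= (-2)*(-4)*e12 + 1*(-1)*e21
= (8 - (-1))*e12
= 9*e12
Coefficient = 9


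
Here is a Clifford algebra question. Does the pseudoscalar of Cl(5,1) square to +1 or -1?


The pseudoscalar I = e1...e_n (product of all n generators) of Cl(p,q) satisfies I^2 = (-1)^(q + n(n-1)/2).
p = 5, q = 1, n = p + q = 6
n(n-1)/2 = 6 * 5 / 2 = 15
Exponent = q + n(n-1)/2 = 1 + 15 = 16
I^2 = (-1)^16 = +1


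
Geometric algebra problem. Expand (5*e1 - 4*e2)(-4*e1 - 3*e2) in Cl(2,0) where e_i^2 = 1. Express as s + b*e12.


Expand: (5*e1 - 4*e2)(-4*e1 - 3*e2)
= 5*(-4)*e1e1 + 5*(-3)*e1e2 + (-4)*(-4)*e2e1 + (-4)*(-3)*e2e2
Using e1^2 = e2^2 = 1, e2e1 = -e1e2:
Scalar part s = 5*(-4) + (-4)*(-3) = -20 + 12 = -8
Bivector part b = 5*(-3) - (-4)*(-4) = -15 - 16 = -31
uv = -8 - 31*e12


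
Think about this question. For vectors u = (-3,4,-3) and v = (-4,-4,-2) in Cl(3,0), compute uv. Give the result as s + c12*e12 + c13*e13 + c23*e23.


In Cl(3,0): e_i^2 = 1, e_ie_j = -e_je_i for i != j.
Scalar part = u . v = (-3)*(-4) + 4*(-4) + (-3)*(-2)
= 12 + (-16) + 6 = 2
e12 coeff = (-3)*(-4) - 4*(-4) = 12 - (-16) = 28
e13 coeff = (-3)*(-2) - (-3)*(-4) = 6 - 12 = -6
e23 coeff = 4*(-2) - (-3)*(-4) = -8 - 12 = -20
uv = 2 + 28*e12 - 6*e13 - 20*e23


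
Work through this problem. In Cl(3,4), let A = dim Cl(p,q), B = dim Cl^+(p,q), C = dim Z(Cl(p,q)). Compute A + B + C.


n = 3 + 4 = 7
Total dim = 2^7 = 128
Even subalgebra dim = 2^6 = 64
n is odd, so center dim = 2
Sum = 128 + 64 + 2 = 194


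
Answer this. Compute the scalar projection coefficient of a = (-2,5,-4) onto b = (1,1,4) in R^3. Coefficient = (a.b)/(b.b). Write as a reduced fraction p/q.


Projection coefficient = (a . b) / (b . b)
a . b = (-2)*1 + 5*1 + (-4)*4
= -2 + 5 + (-16) = -13
b . b = 1^2 + 1^2 + 4^2
= 1 + 1 + 16 = 18
Coefficient = -13/18
In lowest terms: -13/18


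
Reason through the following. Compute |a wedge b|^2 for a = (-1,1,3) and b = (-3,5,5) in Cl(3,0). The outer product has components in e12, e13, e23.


a wedge b = (a1*b2 - a2*b1)*e12 + (a1*b3 - a3*b1)*e13 + (a2*b3 - a3*b2)*e23
e12 coeff: (-1)*5 - 1*(-3) = -5 - (-3) = -2
e13 coeff: (-1)*5 - 3*(-3) = -5 - (-9) = 4
e23 coeff: 1*5 - 3*5 = 5 - 15 = -10
|a wedge b|^2 = (-2)^2 + 4^2 + (-10)^2
= 4 + 16 + 100
= 120


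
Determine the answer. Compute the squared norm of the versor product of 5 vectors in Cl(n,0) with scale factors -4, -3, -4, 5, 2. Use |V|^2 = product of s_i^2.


Each vector v_i has |v_i|^2 = s_i^2
Squared scales: (-4)^2 = 16, (-3)^2 = 9, (-4)^2 = 16, 5^2 = 25, 2^2 = 4
|V|^2 = 16 * 9 * 16 * 25 * 4
= 230400


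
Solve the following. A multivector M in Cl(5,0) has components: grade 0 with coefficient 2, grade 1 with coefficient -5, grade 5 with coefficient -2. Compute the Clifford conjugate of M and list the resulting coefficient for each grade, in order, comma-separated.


Clifford conjugate sign for grade k: (-1)^(k(k+1)/2)
Grade 0: (-1)^(0*1/2) = (-1)^0 = 1, coeff 2 -> 2
Grade 1: (-1)^(1*2/2) = (-1)^1 = -1, coeff -5 -> 5
Grade 5: (-1)^(5*6/2) = (-1)^15 = -1, coeff -2 -> 2
Conjugated coefficients: 2, 5, 2


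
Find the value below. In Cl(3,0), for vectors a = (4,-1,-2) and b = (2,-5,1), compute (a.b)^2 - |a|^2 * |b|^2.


a . b = 4*2 + (-1)*(-5) + (-2)*1
= 8 + 5 + (-2) = 11
|a|^2 = 4^2 + (-1)^2 + (-2)^2 = 21
|b|^2 = 2^2 + (-5)^2 + 1^2 = 30
(a.b)^2 = 11^2 = 121
|a|^2 * |b|^2 = 21 * 30 = 630
Result = 121 - 630 = -509


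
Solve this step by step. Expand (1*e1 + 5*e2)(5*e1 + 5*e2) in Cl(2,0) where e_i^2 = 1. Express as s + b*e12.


Expand: (1*e1 + 5*e2)(5*e1 + 5*e2)
= 1*5*e1e1 + 1*5*e1e2 + 5*5*e2e1 + 5*5*e2e2
Using e1^2 = e2^2 = 1, e2e1 = -e1e2:
Scalar part s = 1*5 + 5*5 = 5 + 25 = 30
Bivector part b = 1*5 - 5*5 = 5 - 25 = -20
uv = 30 - 20*e12


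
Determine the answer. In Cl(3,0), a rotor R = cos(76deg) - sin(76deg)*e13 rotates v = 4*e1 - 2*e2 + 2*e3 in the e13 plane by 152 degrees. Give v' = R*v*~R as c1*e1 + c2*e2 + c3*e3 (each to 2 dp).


Rotor R = cos(76deg) - sin(76deg)*e13
Rotation angle theta = 2 * 76 = 152 degrees in the e13 plane (e1 -> e3).
The component perpendicular to the plane (e2) is invariant: v'_2 = v2 = -2.00
cos(152deg) = -0.8829, sin(152deg) = 0.4695
v'_1 = v1*cos(theta) - v3*sin(theta) = 4*(-0.8829) - 2*0.4695 = -4.47
v'_3 = v1*sin(theta) + v3*cos(theta) = 4*0.4695 + 2*(-0.8829) = 0.11
v' = -4.47*e1 - 2.00*e2 + 0.11*e3


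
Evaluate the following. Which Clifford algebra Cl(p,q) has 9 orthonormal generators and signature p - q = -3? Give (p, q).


We need p + q = 9 and p - q = -3.
Adding: 2p = 9 + (-3) = 6, so p = 3.
Then q = 9 - 3 = 6.
(p, q) = (3, 6)


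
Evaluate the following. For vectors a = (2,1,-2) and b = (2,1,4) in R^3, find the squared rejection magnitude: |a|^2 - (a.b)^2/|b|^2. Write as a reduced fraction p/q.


|a|^2 = 2^2 + 1^2 + (-2)^2 = 9
|b|^2 = 2^2 + 1^2 + 4^2 = 21
a . b = 2*2 + 1*1 + (-2)*4 = -3
(a.b)^2 = (-3)^2 = 9
|rej|^2 = 9 - 9/21
= (189 - 9)/21
= 180/21
In lowest terms: 60/7


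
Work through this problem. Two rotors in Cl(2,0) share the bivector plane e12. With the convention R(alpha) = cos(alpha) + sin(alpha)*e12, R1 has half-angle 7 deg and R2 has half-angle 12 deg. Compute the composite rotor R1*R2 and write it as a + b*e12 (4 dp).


Same-plane rotors commute and their half-angles add:
R1*R2 = cos(a1 + a2) + sin(a1 + a2)*e12.
a1 + a2 = 7 + 12 = 19 deg
cos(19 deg) = 0.9455
sin(19 deg) = 0.3256
R1*R2 = 0.9455 + 0.3256*e12


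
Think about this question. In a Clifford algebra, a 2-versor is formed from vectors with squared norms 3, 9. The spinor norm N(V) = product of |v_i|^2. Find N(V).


Spinor norm N(V) = |v1|^2 * |v2|^2 * ... * |v2|^2
= 3 * 9
Running product: 3, 27
N(V) = 27


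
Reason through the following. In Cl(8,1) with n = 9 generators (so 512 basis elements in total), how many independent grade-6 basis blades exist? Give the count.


Number of grade-k basis blades in Cl(p,q) with n = p + q is C(n, k).
n = 8 + 1 = 9
C(9, 6) = 9! / (6! * 3!)
= 362880 / (720 * 6)
= 84


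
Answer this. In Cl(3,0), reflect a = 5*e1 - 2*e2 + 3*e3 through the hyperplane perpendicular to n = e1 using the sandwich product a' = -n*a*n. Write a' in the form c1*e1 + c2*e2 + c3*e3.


Reflection formula: a' = -n*a*n, with n = e1 (unit vector, n^2 = 1).
For reflection through hyperplane perp to e1:
The component along e1 flips sign, others stay.
a = (5, -2, 3)
a' = (-5, -2, 3)
a' = -5*e1 - 2*e2 + 3*e3


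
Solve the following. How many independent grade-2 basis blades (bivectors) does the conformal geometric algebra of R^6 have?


The conformal model of R^6 uses Cl(7,1) with m = 6 + 2 = 8 generators.
Number of grade-2 blades = C(m, 2) = C(8, 2)
= 8*7/2 = 28


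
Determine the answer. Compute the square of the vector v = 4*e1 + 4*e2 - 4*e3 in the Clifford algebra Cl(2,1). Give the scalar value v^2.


v^2 = sum of c_i^2 * e_i^2
Positive signature terms (e_i^2 = +1): 4^2 + 4^2 = 32
Negative signature terms (e_j^2 = -1): (-4)^2 = 16
v^2 = 32 - 16 = 16


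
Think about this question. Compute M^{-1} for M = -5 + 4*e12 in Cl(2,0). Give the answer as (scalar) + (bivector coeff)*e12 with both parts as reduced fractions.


M = -5 + 4*e12, where e12^2 = -1.
Since M commutes with its reverse ~M = a - b*e12, M * ~M = a^2 - b^2*e12^2 = a^2 + b^2.
So M^{-1} = ~M / (a^2 + b^2) = (a - b*e12)/(a^2 + b^2).
a^2 + b^2 = 25 + 16 = 41
Scalar part = -5/41 = -5/41
Bivector coeff = -4/41 = -4/41
M^{-1} = -5/41 - 4/41*e12


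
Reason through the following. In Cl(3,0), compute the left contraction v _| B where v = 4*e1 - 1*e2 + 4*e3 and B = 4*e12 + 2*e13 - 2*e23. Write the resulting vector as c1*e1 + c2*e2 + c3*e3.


Left contraction v _| B = <vB>_1 (grade-1 part of the geometric product vB).
Using e1_|e12 = e2, e2_|e12 = -e1, e1_|e13 = e3, e3_|e13 = -e1, e2_|e23 = e3, e3_|e23 = -e2:
e1 coeff: -v2*b12 - v3*b13 = -(-1)*(4) - (4)*(2) = -4
e2 coeff: v1*b12 - v3*b23 = (4)*(4) - (4)*(-2) = 24
e3 coeff: v1*b13 + v2*b23 = (4)*(2) + (-1)*(-2) = 10
v _| B = -4*e1 + 24*e2 + 10*e3


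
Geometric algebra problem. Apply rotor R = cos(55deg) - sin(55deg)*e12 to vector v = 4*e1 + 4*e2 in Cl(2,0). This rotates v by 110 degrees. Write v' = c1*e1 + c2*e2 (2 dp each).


Rotor R = cos(55deg) - sin(55deg)*e12
Rotation angle theta = 2 * 55 = 110 degrees
v' = R*v*~R rotates v by theta.
cos(110deg) = -0.3420, sin(110deg) = 0.9397
v'_1 = 4*cos(110deg) - 4*sin(110deg)
= 4*(-0.3420) - 4*0.9397
= -5.13
v'_2 = 4*sin(110deg) + 4*cos(110deg)
= 4*0.9397 + 4*(-0.3420)
= 2.39
v' = -5.13*e1 + 2.39*e2


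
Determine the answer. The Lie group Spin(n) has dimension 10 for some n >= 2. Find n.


dim Spin(n) = dim so(n) = n(n-1)/2.
Solve n(n-1)/2 = 10, i.e. n^2 - n - 20 = 0.
Discriminant = 1 + 8*10 = 81
n = (1 + sqrt(81))/2 = (1 + 9)/2 = 5


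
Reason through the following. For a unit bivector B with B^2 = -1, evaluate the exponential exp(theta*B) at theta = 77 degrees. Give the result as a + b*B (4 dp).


For a unit bivector B with B^2 = -1, the exponential series gives
e^(theta*B) = cos(theta) + sin(theta)*B (the GA analogue of Euler's formula).
theta = 77 degrees = 1.343904 rad
cos(77 deg) = 0.2250
sin(77 deg) = 0.9744
exp(theta*B) = 0.2250 + 0.9744*B


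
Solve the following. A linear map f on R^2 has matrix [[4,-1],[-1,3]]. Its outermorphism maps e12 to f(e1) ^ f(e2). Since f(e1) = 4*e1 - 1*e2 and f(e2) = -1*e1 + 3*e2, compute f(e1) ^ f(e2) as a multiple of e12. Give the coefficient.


The outermorphism of a linear map f sends e1^e2 to f(e1)^f(e2).
f(e1) = 4*e1 - 1*e2
f(e2) = -1*e1 + 3*e2
f(e1) ^ f(e2) = (4*e1 - 1*e2) ^ (-1*e1 + 3*e2)
= 4*3*e12 + (-1)*(-1)*e21
= (12 - 1)*e12
= 11*e12
Coefficient = 11


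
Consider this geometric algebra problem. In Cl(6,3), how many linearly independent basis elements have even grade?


Even subalgebra dimension = 2^(n-1)
n = 6 + 3 = 9
2^(9 - 1) = 2^8 = 256
Verification: sum of C(9,k) for even k = 1 + 36 + 126 + 84 + 9 = 256
Result = 256


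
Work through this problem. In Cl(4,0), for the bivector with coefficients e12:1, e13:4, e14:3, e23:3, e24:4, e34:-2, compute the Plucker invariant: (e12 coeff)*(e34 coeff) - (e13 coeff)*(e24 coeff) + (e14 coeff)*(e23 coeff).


Plucker relation: af - be + cd
a*f = 1*(-2) = -2
b*e = 4*4 = 16
c*d = 3*3 = 9
af - be + cd = -2 - 16 + 9
= -9


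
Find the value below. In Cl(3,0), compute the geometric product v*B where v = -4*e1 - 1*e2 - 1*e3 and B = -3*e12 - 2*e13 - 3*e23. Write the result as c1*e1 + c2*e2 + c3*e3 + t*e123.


vB has grade-1 (vector) and grade-3 (trivector) parts: vB = (v _| B) + (v ^ B).
Vector part <vB>_1:
  e1: -v2*b12 - v3*b13 = -(-1)*(-3) - (-1)*(-2) = -5
  e2: v1*b12 - v3*b23 = (-4)*(-3) - (-1)*(-3) = 9
  e3: v1*b13 + v2*b23 = (-4)*(-2) + (-1)*(-3) = 11
Trivector part <vB>_3:
  e123: v1*b23 - v2*b13 + v3*b12 = (-4)*(-3) - (-1)*(-2) + (-1)*(-3) = 13
vB = -5*e1 + 9*e2 + 11*e3 + 13*e123


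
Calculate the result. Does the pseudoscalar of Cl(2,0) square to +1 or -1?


The pseudoscalar I = e1...e_n (product of all n generators) of Cl(p,q) satisfies I^2 = (-1)^(q + n(n-1)/2).
p = 2, q = 0, n = p + q = 2
n(n-1)/2 = 2 * 1 / 2 = 1
Exponent = q + n(n-1)/2 = 0 + 1 = 1
I^2 = (-1)^1 = -1


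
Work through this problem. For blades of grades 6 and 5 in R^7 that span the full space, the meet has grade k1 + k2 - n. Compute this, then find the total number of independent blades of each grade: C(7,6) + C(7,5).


Meet grade = grade(A) + grade(B) - n
= 6 + 5 - 7 = 4
C(7,6) = 7
C(7,5) = 21
dim_A + dim_B = 7 + 21 = 28


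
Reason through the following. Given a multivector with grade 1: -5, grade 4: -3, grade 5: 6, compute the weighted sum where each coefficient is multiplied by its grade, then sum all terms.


Grade-weighted sum = sum of grade_k * coefficient_k
1*(-5) = -5
4*(-3) = -12
5*6 = 30
Total = -5 + (-12) + 30 = 13


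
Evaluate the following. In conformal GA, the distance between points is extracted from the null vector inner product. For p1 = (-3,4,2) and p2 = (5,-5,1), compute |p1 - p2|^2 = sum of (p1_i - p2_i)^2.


p1 - p2 = (-8, 9, 1)
|p1 - p2|^2 = (-8)^2 + 9^2 + 1^2
= 64 + 81 + 1
= 146


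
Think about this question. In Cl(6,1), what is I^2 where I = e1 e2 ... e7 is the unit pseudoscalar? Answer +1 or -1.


The pseudoscalar I = e1...e_n (product of all n generators) of Cl(p,q) satisfies I^2 = (-1)^(q + n(n-1)/2).
p = 6, q = 1, n = p + q = 7
n(n-1)/2 = 7 * 6 / 2 = 21
Exponent = q + n(n-1)/2 = 1 + 21 = 22
I^2 = (-1)^22 = +1


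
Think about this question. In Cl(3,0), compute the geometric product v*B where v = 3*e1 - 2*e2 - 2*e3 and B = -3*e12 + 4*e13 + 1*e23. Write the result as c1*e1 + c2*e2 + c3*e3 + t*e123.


vB has grade-1 (vector) and grade-3 (trivector) parts: vB = (v _| B) + (v ^ B).
Vector part <vB>_1:
  e1: -v2*b12 - v3*b13 = -(-2)*(-3) - (-2)*(4) = 2
  e2: v1*b12 - v3*b23 = (3)*(-3) - (-2)*(1) = -7
  e3: v1*b13 + v2*b23 = (3)*(4) + (-2)*(1) = 10
Trivector part <vB>_3:
  e123: v1*b23 - v2*b13 + v3*b12 = (3)*(1) - (-2)*(4) + (-2)*(-3) = 17
vB = 2*e1 - 7*e2 + 10*e3 + 17*e123


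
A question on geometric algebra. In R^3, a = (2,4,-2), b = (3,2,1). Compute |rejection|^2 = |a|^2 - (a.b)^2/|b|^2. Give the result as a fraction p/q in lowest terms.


|a|^2 = 2^2 + 4^2 + (-2)^2 = 24
|b|^2 = 3^2 + 2^2 + 1^2 = 14
a . b = 2*3 + 4*2 + (-2)*1 = 12
(a.b)^2 = 12^2 = 144
|rej|^2 = 24 - 144/14
= (336 - 144)/14
= 192/14
In lowest terms: 96/7


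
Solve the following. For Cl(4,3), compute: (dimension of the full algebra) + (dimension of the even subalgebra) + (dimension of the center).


n = 4 + 3 = 7
Total dim = 2^7 = 128
Even subalgebra dim = 2^6 = 64
n is odd, so center dim = 2
Sum = 128 + 64 + 2 = 194


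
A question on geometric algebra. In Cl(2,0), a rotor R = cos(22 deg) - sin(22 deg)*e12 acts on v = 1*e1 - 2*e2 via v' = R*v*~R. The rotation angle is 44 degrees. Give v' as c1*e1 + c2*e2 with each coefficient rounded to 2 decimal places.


Rotor R = cos(22deg) - sin(22deg)*e12
Rotation angle theta = 2 * 22 = 44 degrees
v' = R*v*~R rotates v by theta.
cos(44deg) = 0.7193, sin(44deg) = 0.6947
v'_1 = 1*cos(44deg) - (-2)*sin(44deg)
= 1*0.7193 - (-2)*0.6947
= 2.11
v'_2 = 1*sin(44deg) + (-2)*cos(44deg)
= 1*0.6947 + (-2)*0.7193
= -0.74
v' = 2.11*e1 - 0.74*e2


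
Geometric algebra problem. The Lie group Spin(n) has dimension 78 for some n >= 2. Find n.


dim Spin(n) = dim so(n) = n(n-1)/2.
Solve n(n-1)/2 = 78, i.e. n^2 - n - 156 = 0.
Discriminant = 1 + 8*78 = 625
n = (1 + sqrt(625))/2 = (1 + 25)/2 = 13


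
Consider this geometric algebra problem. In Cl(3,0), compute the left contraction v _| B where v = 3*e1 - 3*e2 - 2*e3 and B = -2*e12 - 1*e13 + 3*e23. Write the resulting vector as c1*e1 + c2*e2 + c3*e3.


Left contraction v _| B = <vB>_1 (grade-1 part of the geometric product vB).
Using e1_|e12 = e2, e2_|e12 = -e1, e1_|e13 = e3, e3_|e13 = -e1, e2_|e23 = e3, e3_|e23 = -e2:
e1 coeff: -v2*b12 - v3*b13 = -(-3)*(-2) - (-2)*(-1) = -8
e2 coeff: v1*b12 - v3*b23 = (3)*(-2) - (-2)*(3) = 0
e3 coeff: v1*b13 + v2*b23 = (3)*(-1) + (-3)*(3) = -12
v _| B = -8*e1 + 0*e2 - 12*e3


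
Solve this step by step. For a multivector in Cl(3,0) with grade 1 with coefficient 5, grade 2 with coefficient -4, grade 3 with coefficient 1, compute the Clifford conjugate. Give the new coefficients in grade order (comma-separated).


Clifford conjugate sign for grade k: (-1)^(k(k+1)/2)
Grade 1: (-1)^(1*2/2) = (-1)^1 = -1, coeff 5 -> -5
Grade 2: (-1)^(2*3/2) = (-1)^3 = -1, coeff -4 -> 4
Grade 3: (-1)^(3*4/2) = (-1)^6 = 1, coeff 1 -> 1
Conjugated coefficients: -5, 4, 1


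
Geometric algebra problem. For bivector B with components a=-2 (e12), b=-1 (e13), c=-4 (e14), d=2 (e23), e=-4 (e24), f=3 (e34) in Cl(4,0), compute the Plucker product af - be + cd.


Plucker relation: af - be + cd
a*f = (-2)*3 = -6
b*e = (-1)*(-4) = 4
c*d = (-4)*2 = -8
af - be + cd = -6 - 4 + (-8)
= -18


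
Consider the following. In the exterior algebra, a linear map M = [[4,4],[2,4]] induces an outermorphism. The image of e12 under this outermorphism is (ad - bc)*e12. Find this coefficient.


The outermorphism of a linear map f sends e1^e2 to f(e1)^f(e2).
f(e1) = 4*e1 + 2*e2
f(e2) = 4*e1 + 4*e2
f(e1) ^ f(e2) = (4*e1 + 2*e2) ^ (4*e1 + 4*e2)
= 4*4*e12 + 2*4*e21
= (16 - 8)*e12
= 8*e12
Coefficient = 8


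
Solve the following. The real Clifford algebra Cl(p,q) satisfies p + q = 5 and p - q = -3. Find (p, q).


We need p + q = 5 and p - q = -3.
Adding: 2p = 5 + (-3) = 2, so p = 1.
Then q = 5 - 1 = 4.
(p, q) = (1, 4)


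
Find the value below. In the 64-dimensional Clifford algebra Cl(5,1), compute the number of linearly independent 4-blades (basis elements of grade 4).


Number of grade-k basis blades in Cl(p,q) with n = p + q is C(n, k).
n = 5 + 1 = 6
C(6, 4) = 6! / (4! * 2!)
= 720 / (24 * 2)
= 15


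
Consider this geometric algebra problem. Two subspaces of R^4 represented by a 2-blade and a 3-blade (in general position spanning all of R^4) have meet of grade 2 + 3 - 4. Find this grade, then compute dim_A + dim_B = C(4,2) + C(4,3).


Meet grade = grade(A) + grade(B) - n
= 2 + 3 - 4 = 1
C(4,2) = 6
C(4,3) = 4
dim_A + dim_B = 6 + 4 = 10


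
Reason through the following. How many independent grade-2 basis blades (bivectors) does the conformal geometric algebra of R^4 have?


The conformal model of R^4 uses Cl(5,1) with m = 4 + 2 = 6 generators.
Number of grade-2 blades = C(m, 2) = C(6, 2)
= 6*5/2 = 15


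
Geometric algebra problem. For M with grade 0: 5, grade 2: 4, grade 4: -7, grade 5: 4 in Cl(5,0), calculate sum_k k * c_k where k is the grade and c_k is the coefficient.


Grade-weighted sum = sum of grade_k * coefficient_k
0*5 = 0
2*4 = 8
4*(-7) = -28
5*4 = 20
Total = 0 + 8 + (-28) + 20 = 0


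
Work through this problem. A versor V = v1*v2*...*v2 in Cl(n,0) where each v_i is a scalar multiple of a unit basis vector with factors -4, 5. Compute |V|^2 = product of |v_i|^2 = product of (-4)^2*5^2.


Each vector v_i has |v_i|^2 = s_i^2
Squared scales: (-4)^2 = 16, 5^2 = 25
|V|^2 = 16 * 25
= 400


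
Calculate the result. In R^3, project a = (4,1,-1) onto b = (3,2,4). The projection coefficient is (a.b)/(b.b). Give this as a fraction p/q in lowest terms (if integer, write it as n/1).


Projection coefficient = (a . b) / (b . b)
a . b = 4*3 + 1*2 + (-1)*4
= 12 + 2 + (-4) = 10
b . b = 3^2 + 2^2 + 4^2
= 9 + 4 + 16 = 29
Coefficient = 10/29
In lowest terms: 10/29


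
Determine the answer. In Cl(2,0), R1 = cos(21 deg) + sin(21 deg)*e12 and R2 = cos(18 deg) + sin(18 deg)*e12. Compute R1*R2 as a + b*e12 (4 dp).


Same-plane rotors commute and their half-angles add:
R1*R2 = cos(a1 + a2) + sin(a1 + a2)*e12.
a1 + a2 = 21 + 18 = 39 deg
cos(39 deg) = 0.7771
sin(39 deg) = 0.6293
R1*R2 = 0.7771 + 0.6293*e12


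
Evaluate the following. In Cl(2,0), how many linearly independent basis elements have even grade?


Even subalgebra dimension = 2^(n-1)
n = 2 + 0 = 2
2^(2 - 1) = 2^1 = 2
Verification: sum of C(2,k) for even k = 1 + 1 = 2
Result = 2


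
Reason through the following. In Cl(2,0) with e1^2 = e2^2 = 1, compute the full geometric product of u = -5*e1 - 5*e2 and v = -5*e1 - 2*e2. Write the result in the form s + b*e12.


Expand: (-5*e1 - 5*e2)(-5*e1 - 2*e2)
= (-5)*(-5)*e1e1 + (-5)*(-2)*e1e2 + (-5)*(-5)*e2e1 + (-5)*(-2)*e2e2
Using e1^2 = e2^2 = 1, e2e1 = -e1e2:
Scalar part s = (-5)*(-5) + (-5)*(-2) = 25 + 10 = 35
Bivector part b = (-5)*(-2) - (-5)*(-5) = 10 - 25 = -15
uv = 35 - 15*e12
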